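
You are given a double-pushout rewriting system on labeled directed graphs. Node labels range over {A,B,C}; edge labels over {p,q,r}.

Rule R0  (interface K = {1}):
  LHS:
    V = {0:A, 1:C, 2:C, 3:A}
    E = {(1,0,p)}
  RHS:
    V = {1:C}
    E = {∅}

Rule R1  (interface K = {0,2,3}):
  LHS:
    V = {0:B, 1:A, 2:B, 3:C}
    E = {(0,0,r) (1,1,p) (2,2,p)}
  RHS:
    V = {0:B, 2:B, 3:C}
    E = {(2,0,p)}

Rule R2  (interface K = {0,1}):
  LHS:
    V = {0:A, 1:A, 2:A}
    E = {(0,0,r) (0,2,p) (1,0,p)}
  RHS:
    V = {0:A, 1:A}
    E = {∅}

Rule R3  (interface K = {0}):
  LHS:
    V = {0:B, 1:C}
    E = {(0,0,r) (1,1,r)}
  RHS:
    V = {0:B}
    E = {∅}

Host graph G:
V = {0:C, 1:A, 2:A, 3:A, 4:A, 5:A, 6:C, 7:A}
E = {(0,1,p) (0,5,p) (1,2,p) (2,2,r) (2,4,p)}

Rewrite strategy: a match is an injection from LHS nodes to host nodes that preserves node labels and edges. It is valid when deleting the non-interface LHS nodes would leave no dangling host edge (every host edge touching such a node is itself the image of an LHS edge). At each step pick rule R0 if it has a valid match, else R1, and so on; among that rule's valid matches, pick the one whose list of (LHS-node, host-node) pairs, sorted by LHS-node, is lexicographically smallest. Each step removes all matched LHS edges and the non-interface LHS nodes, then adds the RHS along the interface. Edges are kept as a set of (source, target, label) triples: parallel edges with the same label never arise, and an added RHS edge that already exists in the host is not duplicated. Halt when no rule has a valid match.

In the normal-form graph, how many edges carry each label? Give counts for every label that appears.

Answer: p:1

Derivation:
initial: |V|=8 |E|=5  E = 0-p->1 0-p->5 1-p->2 2-r->2 2-p->4
step 1: apply R0 at {0↦5, 1↦0, 2↦6, 3↦3}  → |V|=5 |E|=4  E = 0-p->1 1-p->2 2-r->2 2-p->4
step 2: apply R2 at {0↦2, 1↦1, 2↦4}  → |V|=4 |E|=1  E = 0-p->1
normal form: no rule applies after step 2
NF edges: [(0, 1, 'p')]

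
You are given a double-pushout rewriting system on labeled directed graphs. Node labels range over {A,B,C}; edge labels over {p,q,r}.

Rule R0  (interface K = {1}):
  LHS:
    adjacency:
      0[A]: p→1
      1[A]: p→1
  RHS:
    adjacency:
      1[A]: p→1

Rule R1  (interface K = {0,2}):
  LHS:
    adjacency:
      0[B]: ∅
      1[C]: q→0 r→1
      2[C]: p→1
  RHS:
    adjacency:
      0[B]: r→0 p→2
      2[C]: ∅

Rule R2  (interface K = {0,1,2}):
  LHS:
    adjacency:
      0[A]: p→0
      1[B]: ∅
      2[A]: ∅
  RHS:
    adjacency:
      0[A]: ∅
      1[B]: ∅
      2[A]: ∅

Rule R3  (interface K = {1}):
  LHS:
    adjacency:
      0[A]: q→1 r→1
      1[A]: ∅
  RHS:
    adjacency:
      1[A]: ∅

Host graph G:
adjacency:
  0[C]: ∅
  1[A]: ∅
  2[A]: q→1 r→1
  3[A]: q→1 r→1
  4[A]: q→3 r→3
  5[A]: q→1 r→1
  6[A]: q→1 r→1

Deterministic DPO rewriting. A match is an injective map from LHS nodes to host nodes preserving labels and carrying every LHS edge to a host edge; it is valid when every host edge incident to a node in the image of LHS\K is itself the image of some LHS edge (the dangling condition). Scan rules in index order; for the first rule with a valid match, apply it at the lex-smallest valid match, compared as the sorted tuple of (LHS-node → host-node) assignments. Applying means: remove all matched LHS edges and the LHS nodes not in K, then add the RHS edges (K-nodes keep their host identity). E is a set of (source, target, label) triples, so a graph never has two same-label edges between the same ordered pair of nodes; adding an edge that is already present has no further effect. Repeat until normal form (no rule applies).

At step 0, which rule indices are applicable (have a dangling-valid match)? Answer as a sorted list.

Answer: [R3]

Derivation:
R0: no valid match — LHS pattern not found
R1: no valid match — LHS pattern not found
R2: no valid match — LHS pattern not found
R3: 4 valid matches — {0↦2, 1↦1}, {0↦4, 1↦3}, {0↦5, 1↦1} (+1 more)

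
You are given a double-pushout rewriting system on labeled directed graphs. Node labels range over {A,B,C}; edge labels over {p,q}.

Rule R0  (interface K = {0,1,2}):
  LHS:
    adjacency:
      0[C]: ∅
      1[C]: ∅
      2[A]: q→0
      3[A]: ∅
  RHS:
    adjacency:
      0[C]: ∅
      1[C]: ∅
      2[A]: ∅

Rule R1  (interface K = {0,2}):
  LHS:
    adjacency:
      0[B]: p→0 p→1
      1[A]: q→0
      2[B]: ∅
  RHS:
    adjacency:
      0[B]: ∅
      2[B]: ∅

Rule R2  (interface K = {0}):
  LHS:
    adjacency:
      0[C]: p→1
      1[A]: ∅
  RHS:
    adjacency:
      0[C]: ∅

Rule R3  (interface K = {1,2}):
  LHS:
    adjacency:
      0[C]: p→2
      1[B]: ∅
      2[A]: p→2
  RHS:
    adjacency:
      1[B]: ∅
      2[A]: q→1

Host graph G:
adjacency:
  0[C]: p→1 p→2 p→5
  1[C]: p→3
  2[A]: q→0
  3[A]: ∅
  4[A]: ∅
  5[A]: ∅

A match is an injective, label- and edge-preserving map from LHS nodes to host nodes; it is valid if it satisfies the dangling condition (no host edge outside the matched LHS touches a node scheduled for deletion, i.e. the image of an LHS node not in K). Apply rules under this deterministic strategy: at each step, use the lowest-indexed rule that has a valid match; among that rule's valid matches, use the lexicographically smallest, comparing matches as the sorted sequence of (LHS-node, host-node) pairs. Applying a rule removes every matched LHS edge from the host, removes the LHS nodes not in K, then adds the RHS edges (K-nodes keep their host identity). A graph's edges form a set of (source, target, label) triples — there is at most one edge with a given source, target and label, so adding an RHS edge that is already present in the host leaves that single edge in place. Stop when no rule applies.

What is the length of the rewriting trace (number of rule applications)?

start.  V:6 E:5  edges: 0-p->1 0-p->2 0-p->5 1-p->3 2-q->0
1. fire R0 via {0↦0, 1↦1, 2↦2, 3↦4}  →  V:5 E:4  edges: 0-p->1 0-p->2 0-p->5 1-p->3
2. fire R2 via {0↦0, 1↦2}  →  V:4 E:3  edges: 0-p->1 0-p->5 1-p->3
3. fire R2 via {0↦0, 1↦5}  →  V:3 E:2  edges: 0-p->1 1-p->3
4. fire R2 via {0↦1, 1↦3}  →  V:2 E:1  edges: 0-p->1
normal form: no rule applies after step 4

Answer: 4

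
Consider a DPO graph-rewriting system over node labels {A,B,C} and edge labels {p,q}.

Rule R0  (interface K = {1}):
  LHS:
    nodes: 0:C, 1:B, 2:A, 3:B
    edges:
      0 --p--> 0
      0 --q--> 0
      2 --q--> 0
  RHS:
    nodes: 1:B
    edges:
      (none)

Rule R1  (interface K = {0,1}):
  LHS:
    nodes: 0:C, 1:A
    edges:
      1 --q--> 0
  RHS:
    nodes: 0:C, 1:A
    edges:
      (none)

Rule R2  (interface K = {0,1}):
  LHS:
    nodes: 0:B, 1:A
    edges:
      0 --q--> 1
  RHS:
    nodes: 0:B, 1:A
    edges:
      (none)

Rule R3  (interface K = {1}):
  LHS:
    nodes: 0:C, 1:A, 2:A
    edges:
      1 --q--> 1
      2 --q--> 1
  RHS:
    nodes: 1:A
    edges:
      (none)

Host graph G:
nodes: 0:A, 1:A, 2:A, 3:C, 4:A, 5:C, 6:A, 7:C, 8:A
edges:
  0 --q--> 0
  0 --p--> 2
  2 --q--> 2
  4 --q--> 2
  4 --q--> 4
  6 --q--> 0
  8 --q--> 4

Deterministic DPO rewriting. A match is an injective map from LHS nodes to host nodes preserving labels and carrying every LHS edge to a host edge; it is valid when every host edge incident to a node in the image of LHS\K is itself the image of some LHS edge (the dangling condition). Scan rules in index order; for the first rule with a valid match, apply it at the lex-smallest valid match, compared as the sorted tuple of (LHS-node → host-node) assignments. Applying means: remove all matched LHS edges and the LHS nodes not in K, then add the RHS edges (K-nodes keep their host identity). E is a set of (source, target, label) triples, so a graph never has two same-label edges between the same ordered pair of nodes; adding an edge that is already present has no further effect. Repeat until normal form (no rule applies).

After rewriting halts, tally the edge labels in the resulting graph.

initial: |V|=9 |E|=7  E = 0-q->0 0-p->2 2-q->2 4-q->2 4-q->4 6-q->0 8-q->4
step 1: apply R3 at {0↦3, 1↦0, 2↦6}  → |V|=7 |E|=5  E = 0-p->2 2-q->2 4-q->2 4-q->4 8-q->4
step 2: apply R3 at {0↦5, 1↦4, 2↦8}  → |V|=5 |E|=3  E = 0-p->2 2-q->2 4-q->2
step 3: apply R3 at {0↦7, 1↦2, 2↦4}  → |V|=3 |E|=1  E = 0-p->2
halt: no rule applies after step 3
NF edges: [(0, 2, 'p')]

Answer: p:1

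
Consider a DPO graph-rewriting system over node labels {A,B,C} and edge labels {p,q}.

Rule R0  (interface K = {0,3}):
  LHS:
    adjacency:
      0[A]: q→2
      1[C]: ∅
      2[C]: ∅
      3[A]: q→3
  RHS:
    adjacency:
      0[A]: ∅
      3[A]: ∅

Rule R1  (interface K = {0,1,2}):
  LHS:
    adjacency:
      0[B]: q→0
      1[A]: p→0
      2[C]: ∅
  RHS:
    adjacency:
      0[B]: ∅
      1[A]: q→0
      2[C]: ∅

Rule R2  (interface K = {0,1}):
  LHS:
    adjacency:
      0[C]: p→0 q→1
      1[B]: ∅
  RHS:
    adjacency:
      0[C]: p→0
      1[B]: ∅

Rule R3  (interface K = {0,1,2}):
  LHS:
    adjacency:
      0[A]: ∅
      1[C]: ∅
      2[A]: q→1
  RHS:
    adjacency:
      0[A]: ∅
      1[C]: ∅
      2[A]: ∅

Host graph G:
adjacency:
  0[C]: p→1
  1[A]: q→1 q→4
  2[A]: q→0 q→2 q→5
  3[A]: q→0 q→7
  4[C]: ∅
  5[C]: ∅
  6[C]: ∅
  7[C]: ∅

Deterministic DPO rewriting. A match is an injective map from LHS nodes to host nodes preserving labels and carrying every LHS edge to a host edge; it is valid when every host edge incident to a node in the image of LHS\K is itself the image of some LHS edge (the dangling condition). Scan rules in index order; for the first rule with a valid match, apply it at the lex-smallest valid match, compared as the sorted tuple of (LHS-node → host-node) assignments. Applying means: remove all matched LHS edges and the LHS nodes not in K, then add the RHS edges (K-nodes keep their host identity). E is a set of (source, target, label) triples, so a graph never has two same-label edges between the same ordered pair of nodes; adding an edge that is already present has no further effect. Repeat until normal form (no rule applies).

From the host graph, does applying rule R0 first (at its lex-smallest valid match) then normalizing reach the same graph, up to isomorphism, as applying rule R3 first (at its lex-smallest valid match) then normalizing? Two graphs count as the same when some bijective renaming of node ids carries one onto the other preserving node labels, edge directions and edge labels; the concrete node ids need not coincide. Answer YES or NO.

branch R0-first: apply at {0↦1, 1↦6, 2↦4, 3↦2} → |E|=6, then 4 more step(s) → NF |V|=4 |E|=1 V={0:C, 1:A, 2:A, 3:A} E=0-p->1
branch R3-first: apply at {0↦1, 1↦0, 2↦2} → |E|=7, then 4 more step(s) → NF |V|=4 |E|=1 V={0:C, 1:A, 2:A, 3:A} E=0-p->1
graphs isomorphic (equal up to label-preserving node renaming)

Answer: YES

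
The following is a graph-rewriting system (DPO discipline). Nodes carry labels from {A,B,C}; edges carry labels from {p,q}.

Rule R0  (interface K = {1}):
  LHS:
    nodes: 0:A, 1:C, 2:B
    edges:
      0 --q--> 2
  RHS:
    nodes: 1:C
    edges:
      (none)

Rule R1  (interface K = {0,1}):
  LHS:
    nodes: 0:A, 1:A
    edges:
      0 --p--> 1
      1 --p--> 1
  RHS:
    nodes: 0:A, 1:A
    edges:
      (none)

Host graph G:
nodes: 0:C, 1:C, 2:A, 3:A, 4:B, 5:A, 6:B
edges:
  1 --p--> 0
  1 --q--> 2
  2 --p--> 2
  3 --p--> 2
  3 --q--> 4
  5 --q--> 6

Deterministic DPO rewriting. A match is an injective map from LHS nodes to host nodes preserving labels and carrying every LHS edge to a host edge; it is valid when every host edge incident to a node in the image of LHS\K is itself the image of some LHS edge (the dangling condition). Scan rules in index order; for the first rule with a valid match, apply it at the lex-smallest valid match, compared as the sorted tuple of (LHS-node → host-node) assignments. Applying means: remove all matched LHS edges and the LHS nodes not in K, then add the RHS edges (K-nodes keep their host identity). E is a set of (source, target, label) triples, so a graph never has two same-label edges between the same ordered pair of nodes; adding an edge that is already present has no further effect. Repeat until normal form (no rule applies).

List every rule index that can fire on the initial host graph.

R0: 2 valid matches — {0↦5, 1↦0, 2↦6}, {0↦5, 1↦1, 2↦6}
R1: 1 valid match — {0↦3, 1↦2}

Answer: [R0,R1]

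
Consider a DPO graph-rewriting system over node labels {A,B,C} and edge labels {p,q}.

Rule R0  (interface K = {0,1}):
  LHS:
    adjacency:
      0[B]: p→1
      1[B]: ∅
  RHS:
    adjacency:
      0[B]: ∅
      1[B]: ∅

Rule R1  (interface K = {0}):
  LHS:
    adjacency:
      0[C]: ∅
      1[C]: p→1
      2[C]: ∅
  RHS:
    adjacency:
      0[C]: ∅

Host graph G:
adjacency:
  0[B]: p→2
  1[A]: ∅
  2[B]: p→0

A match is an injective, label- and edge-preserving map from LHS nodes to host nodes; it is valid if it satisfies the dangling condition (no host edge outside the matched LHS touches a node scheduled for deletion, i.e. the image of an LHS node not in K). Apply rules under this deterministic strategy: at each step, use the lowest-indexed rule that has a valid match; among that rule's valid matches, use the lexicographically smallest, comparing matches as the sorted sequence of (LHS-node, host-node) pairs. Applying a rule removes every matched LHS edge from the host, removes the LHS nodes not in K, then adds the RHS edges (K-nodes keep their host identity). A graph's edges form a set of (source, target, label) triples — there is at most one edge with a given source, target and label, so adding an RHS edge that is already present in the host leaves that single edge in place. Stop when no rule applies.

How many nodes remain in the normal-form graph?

start.  V:3 E:2  edges: 0-p->2 2-p->0
1. fire R0 via {0↦0, 1↦2}  →  V:3 E:1  edges: 2-p->0
2. fire R0 via {0↦2, 1↦0}  →  V:3 E:0  edges: ∅
halt: no rule applies after step 2
NF nodes: {0:B, 1:A, 2:B}

Answer: 3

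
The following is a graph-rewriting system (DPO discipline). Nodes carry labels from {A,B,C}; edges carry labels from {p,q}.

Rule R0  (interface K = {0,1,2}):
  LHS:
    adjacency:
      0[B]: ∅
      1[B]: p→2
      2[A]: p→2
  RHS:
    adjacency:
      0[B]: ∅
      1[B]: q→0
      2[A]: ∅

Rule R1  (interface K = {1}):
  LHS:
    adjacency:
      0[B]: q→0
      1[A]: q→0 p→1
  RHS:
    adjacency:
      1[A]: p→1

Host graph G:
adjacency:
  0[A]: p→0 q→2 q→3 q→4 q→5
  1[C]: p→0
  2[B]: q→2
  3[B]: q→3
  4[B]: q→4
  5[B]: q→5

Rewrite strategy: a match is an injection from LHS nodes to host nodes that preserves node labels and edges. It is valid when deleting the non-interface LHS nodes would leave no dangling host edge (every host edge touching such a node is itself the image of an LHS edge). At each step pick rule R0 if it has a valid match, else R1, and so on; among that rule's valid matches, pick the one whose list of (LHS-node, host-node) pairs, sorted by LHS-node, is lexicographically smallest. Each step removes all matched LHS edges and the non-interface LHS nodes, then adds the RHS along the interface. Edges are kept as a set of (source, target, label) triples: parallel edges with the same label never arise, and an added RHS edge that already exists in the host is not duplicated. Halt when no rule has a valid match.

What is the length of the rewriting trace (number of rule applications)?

Answer: 4

Rewrite trace:
start.  V:6 E:10  edges: 0-p->0 0-q->2 0-q->3 0-q->4 0-q->5 1-p->0 2-q->2 3-q->3 4-q->4 5-q->5
1. fire R1 via {0↦2, 1↦0}  →  V:5 E:8  edges: 0-p->0 0-q->3 0-q->4 0-q->5 1-p->0 3-q->3 4-q->4 5-q->5
2. fire R1 via {0↦3, 1↦0}  →  V:4 E:6  edges: 0-p->0 0-q->4 0-q->5 1-p->0 4-q->4 5-q->5
3. fire R1 via {0↦4, 1↦0}  →  V:3 E:4  edges: 0-p->0 0-q->5 1-p->0 5-q->5
4. fire R1 via {0↦5, 1↦0}  →  V:2 E:2  edges: 0-p->0 1-p->0
normal form: no rule applies after step 4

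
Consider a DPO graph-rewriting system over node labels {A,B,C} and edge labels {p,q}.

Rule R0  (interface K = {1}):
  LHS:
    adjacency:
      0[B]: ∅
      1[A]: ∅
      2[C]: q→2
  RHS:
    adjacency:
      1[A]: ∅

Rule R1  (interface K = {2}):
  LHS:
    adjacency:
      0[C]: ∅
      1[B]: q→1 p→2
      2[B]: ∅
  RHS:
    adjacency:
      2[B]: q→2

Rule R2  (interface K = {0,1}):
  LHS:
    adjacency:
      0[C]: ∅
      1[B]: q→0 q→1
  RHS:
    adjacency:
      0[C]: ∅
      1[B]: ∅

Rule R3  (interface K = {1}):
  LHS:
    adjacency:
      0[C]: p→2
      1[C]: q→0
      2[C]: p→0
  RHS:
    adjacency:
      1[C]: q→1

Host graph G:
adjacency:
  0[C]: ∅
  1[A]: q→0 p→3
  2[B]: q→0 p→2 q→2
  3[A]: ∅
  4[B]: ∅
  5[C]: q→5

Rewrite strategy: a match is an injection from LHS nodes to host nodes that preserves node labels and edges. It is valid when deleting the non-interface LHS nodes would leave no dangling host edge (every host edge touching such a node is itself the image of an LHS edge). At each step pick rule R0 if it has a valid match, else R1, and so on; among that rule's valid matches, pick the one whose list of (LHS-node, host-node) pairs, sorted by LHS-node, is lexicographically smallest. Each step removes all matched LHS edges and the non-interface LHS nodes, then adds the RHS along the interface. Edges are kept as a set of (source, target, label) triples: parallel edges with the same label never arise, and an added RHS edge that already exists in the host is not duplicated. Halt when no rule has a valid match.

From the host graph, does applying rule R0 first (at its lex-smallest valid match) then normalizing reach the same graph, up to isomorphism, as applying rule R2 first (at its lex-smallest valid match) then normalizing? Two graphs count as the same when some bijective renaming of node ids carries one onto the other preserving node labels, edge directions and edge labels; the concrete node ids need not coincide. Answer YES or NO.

branch R0-first: apply at {0↦4, 1↦1, 2↦5} → |E|=5, then 1 more step(s) → NF |V|=4 |E|=3 V={0:C, 1:A, 2:B, 3:A} E=1-q->0 1-p->3 2-p->2
branch R2-first: apply at {0↦0, 1↦2} → |E|=4, then 1 more step(s) → NF |V|=4 |E|=3 V={0:C, 1:A, 2:B, 3:A} E=1-q->0 1-p->3 2-p->2
graphs isomorphic (equal up to label-preserving node renaming)

Answer: YES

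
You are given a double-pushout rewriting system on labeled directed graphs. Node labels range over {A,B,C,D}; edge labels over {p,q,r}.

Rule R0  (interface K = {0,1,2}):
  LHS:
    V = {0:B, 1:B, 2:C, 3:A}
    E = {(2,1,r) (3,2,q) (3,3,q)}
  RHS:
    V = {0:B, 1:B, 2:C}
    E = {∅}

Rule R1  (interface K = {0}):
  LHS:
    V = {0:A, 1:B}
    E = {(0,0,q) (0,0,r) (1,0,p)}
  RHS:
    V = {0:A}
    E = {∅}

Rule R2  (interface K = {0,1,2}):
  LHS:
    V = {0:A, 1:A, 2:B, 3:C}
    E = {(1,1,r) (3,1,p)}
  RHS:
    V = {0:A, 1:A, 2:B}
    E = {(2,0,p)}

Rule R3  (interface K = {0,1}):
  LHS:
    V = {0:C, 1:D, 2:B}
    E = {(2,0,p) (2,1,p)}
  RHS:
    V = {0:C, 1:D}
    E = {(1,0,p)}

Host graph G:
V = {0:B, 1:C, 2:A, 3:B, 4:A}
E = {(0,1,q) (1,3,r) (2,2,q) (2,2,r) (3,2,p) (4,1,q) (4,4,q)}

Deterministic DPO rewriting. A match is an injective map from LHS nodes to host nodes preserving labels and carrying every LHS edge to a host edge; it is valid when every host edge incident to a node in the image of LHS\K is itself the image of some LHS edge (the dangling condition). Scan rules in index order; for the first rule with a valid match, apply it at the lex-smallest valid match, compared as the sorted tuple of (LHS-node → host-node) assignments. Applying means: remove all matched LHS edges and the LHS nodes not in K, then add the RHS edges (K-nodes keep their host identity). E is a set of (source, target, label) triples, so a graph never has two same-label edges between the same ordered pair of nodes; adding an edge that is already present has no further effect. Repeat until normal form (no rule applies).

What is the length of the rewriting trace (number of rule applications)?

Answer: 2

Steps:
initial: |V|=5 |E|=7  E = 0-q->1 1-r->3 2-q->2 2-r->2 3-p->2 4-q->1 4-q->4
step 1: apply R0 at {0↦0, 1↦3, 2↦1, 3↦4}  → |V|=4 |E|=4  E = 0-q->1 2-q->2 2-r->2 3-p->2
step 2: apply R1 at {0↦2, 1↦3}  → |V|=3 |E|=1  E = 0-q->1
final graph: no rule applies after step 2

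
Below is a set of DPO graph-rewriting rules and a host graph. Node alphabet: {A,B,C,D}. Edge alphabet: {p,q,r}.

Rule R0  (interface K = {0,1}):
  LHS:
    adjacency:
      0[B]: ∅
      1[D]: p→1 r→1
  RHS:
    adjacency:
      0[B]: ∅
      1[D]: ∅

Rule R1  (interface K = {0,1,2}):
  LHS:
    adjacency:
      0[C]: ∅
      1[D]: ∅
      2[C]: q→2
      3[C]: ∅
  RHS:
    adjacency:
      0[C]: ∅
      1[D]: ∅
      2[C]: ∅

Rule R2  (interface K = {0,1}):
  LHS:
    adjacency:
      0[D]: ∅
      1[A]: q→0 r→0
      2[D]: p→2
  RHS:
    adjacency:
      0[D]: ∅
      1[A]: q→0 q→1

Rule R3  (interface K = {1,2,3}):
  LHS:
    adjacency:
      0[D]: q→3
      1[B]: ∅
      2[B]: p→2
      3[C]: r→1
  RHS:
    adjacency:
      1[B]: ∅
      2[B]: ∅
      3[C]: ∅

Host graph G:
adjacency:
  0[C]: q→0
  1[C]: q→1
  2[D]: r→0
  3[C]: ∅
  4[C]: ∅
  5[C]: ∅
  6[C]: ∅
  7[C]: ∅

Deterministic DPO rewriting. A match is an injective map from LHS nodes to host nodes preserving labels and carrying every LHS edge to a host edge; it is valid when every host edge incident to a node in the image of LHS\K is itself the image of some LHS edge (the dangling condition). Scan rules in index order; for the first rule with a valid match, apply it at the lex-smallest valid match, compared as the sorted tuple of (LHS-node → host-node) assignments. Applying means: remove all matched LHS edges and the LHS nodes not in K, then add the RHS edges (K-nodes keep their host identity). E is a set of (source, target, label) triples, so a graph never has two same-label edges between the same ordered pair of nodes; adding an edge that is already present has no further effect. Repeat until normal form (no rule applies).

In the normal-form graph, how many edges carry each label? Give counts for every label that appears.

start.  V:8 E:3  edges: 0-q->0 1-q->1 2-r->0
1. fire R1 via {0↦0, 1↦2, 2↦1, 3↦3}  →  V:7 E:2  edges: 0-q->0 2-r->0
2. fire R1 via {0↦1, 1↦2, 2↦0, 3↦4}  →  V:6 E:1  edges: 2-r->0
halt: no rule applies after step 2
NF edges: [(2, 0, 'r')]

Answer: r:1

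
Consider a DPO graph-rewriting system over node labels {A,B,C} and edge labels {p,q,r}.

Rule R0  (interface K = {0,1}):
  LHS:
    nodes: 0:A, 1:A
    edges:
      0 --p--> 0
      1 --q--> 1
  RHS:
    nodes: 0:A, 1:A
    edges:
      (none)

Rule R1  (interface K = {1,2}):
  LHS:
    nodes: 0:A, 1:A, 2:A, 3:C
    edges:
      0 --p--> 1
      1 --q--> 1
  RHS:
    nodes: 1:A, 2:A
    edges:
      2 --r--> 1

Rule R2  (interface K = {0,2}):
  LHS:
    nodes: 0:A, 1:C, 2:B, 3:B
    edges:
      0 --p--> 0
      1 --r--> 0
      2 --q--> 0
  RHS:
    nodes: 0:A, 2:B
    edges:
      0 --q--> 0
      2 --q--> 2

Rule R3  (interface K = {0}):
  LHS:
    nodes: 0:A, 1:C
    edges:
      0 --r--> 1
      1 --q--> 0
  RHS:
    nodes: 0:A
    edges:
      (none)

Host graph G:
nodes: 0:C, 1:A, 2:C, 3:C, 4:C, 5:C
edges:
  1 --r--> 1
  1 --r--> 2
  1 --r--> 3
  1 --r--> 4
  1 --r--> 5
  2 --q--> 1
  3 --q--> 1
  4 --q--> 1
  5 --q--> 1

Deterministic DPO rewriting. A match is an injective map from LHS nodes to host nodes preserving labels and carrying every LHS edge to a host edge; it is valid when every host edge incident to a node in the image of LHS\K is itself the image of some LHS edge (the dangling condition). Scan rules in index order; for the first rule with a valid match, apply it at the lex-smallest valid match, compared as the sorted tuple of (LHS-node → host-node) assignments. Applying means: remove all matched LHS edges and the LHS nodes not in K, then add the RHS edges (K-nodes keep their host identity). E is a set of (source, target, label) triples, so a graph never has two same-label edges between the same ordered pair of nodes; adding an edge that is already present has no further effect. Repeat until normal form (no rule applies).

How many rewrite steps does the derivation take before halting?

Answer: 4

Derivation:
start.  V:6 E:9  edges: 1-r->1 1-r->2 1-r->3 1-r->4 1-r->5 2-q->1 3-q->1 4-q->1 5-q->1
1. fire R3 via {0↦1, 1↦2}  →  V:5 E:7  edges: 1-r->1 1-r->3 1-r->4 1-r->5 3-q->1 4-q->1 5-q->1
2. fire R3 via {0↦1, 1↦3}  →  V:4 E:5  edges: 1-r->1 1-r->4 1-r->5 4-q->1 5-q->1
3. fire R3 via {0↦1, 1↦4}  →  V:3 E:3  edges: 1-r->1 1-r->5 5-q->1
4. fire R3 via {0↦1, 1↦5}  →  V:2 E:1  edges: 1-r->1
normal form: no rule applies after step 4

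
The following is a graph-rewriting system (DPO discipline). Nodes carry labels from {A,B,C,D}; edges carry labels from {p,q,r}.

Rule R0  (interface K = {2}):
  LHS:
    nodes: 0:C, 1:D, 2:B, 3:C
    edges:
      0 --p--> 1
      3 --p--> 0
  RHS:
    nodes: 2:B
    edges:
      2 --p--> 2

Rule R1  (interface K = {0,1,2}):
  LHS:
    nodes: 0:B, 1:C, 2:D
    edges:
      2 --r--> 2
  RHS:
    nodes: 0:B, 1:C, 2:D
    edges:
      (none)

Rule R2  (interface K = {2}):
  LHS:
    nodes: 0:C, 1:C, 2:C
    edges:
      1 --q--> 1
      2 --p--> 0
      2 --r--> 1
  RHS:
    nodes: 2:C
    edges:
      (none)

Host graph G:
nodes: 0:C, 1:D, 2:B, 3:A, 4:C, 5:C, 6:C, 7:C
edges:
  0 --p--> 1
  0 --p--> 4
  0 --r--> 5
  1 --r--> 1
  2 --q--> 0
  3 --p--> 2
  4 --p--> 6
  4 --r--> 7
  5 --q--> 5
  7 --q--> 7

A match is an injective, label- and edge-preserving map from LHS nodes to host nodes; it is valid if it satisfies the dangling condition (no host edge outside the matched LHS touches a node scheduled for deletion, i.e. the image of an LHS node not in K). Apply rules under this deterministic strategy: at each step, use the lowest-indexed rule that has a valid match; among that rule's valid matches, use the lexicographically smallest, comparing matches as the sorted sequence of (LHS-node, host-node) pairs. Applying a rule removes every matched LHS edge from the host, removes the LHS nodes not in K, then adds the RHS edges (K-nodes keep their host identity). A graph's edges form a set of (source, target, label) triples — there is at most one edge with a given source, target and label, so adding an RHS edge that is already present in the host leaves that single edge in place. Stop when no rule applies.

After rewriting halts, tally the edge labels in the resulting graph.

start.  V:8 E:10  edges: 0-p->1 0-p->4 0-r->5 1-r->1 2-q->0 3-p->2 4-p->6 4-r->7 5-q->5 7-q->7
1. fire R1 via {0↦2, 1↦0, 2↦1}  →  V:8 E:9  edges: 0-p->1 0-p->4 0-r->5 2-q->0 3-p->2 4-p->6 4-r->7 5-q->5 7-q->7
2. fire R2 via {0↦6, 1↦7, 2↦4}  →  V:6 E:6  edges: 0-p->1 0-p->4 0-r->5 2-q->0 3-p->2 5-q->5
3. fire R2 via {0↦4, 1↦5, 2↦0}  →  V:4 E:3  edges: 0-p->1 2-q->0 3-p->2
halt: no rule applies after step 3
NF edges: [(0, 1, 'p'), (2, 0, 'q'), (3, 2, 'p')]

Answer: p:2 q:1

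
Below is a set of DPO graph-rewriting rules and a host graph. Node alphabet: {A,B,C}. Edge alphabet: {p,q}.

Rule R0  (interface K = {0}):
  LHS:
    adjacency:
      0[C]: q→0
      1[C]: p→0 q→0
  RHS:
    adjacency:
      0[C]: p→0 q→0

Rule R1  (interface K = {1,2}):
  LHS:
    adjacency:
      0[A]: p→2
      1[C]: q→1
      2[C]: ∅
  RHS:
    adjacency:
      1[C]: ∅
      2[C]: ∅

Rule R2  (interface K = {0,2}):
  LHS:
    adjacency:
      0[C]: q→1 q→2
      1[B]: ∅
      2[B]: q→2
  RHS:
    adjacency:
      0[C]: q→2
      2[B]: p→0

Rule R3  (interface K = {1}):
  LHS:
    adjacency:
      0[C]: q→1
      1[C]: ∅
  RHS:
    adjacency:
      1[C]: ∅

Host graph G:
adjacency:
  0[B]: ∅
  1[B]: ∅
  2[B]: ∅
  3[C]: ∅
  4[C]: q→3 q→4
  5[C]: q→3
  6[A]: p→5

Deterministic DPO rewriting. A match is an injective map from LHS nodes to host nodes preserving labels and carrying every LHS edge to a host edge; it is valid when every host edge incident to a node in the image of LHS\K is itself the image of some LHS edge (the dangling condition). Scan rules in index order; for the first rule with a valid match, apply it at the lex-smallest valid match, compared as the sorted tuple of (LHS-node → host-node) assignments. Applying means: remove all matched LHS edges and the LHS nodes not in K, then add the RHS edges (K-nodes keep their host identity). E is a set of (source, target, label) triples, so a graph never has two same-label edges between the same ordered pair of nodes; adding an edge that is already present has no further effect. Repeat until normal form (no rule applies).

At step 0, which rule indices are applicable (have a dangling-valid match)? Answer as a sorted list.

Answer: [R1]

Steps:
R0: no valid match — LHS pattern not found
R1: 1 valid match — {0↦6, 1↦4, 2↦5}
R2: no valid match — LHS pattern not found
R3: no valid match — 2 raw matches, all fail dangling condition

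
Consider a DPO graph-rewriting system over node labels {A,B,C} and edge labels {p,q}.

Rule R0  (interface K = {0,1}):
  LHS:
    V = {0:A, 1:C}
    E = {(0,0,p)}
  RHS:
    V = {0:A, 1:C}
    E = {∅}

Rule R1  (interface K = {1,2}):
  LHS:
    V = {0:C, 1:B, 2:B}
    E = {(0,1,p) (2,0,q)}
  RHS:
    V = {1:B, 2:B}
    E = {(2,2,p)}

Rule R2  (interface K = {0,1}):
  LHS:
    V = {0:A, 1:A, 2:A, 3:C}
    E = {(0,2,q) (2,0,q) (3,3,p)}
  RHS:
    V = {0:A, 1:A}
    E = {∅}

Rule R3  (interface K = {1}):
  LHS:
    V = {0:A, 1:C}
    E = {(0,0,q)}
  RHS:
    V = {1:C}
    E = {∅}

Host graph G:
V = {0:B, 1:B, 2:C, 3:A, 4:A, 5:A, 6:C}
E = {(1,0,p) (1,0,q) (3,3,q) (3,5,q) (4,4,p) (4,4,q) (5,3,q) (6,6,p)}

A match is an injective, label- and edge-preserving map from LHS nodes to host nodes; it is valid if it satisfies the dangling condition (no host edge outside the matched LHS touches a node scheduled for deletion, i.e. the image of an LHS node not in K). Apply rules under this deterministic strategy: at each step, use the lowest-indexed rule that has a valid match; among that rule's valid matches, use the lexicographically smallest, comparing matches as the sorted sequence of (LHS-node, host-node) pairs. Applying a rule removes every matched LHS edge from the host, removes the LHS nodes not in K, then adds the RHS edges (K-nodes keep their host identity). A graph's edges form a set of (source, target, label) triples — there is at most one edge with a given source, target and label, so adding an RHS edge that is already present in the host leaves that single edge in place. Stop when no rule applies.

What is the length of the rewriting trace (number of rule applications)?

Answer: 4

Steps:
initial: |V|=7 |E|=8  E = 1-p->0 1-q->0 3-q->3 3-q->5 4-p->4 4-q->4 5-q->3 6-p->6
step 1: apply R0 at {0↦4, 1↦2}  → |V|=7 |E|=7  E = 1-p->0 1-q->0 3-q->3 3-q->5 4-q->4 5-q->3 6-p->6
step 2: apply R2 at {0↦3, 1↦4, 2↦5, 3↦6}  → |V|=5 |E|=4  E = 1-p->0 1-q->0 3-q->3 4-q->4
step 3: apply R3 at {0↦3, 1↦2}  → |V|=4 |E|=3  E = 1-p->0 1-q->0 4-q->4
step 4: apply R3 at {0↦4, 1↦2}  → |V|=3 |E|=2  E = 1-p->0 1-q->0
normal form: no rule applies after step 4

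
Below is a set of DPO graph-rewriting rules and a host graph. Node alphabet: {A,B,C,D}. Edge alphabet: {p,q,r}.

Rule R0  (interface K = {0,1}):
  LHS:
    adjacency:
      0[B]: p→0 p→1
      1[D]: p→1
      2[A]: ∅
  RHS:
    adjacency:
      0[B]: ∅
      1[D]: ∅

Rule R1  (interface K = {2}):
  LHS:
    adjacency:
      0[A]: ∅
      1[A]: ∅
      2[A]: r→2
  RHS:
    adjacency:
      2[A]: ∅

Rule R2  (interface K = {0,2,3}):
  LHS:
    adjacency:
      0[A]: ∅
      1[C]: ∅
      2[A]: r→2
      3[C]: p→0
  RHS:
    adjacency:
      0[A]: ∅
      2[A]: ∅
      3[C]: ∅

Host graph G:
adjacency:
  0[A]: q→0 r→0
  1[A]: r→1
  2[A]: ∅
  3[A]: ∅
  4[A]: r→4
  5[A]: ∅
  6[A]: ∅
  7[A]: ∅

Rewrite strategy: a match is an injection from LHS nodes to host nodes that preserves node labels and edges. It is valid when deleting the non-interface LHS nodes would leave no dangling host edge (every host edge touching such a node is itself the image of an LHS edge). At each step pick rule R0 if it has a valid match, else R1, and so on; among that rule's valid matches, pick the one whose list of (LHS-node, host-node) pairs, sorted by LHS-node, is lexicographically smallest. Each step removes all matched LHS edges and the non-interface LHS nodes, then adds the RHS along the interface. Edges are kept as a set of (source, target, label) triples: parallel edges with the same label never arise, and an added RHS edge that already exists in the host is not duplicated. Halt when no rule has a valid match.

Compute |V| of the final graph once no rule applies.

Answer: 2

Steps:
[0] host  ⇒  8 nodes, 4 edges  {0-q->0 0-r->0 1-r->1 4-r->4}
[1] R1 @ {0↦2, 1↦3, 2↦0}  ⇒  6 nodes, 3 edges  {0-q->0 1-r->1 4-r->4}
[2] R1 @ {0↦5, 1↦6, 2↦1}  ⇒  4 nodes, 2 edges  {0-q->0 4-r->4}
[3] R1 @ {0↦1, 1↦7, 2↦4}  ⇒  2 nodes, 1 edges  {0-q->0}
halt: no rule applies after step 3
NF nodes: {0:A, 4:A}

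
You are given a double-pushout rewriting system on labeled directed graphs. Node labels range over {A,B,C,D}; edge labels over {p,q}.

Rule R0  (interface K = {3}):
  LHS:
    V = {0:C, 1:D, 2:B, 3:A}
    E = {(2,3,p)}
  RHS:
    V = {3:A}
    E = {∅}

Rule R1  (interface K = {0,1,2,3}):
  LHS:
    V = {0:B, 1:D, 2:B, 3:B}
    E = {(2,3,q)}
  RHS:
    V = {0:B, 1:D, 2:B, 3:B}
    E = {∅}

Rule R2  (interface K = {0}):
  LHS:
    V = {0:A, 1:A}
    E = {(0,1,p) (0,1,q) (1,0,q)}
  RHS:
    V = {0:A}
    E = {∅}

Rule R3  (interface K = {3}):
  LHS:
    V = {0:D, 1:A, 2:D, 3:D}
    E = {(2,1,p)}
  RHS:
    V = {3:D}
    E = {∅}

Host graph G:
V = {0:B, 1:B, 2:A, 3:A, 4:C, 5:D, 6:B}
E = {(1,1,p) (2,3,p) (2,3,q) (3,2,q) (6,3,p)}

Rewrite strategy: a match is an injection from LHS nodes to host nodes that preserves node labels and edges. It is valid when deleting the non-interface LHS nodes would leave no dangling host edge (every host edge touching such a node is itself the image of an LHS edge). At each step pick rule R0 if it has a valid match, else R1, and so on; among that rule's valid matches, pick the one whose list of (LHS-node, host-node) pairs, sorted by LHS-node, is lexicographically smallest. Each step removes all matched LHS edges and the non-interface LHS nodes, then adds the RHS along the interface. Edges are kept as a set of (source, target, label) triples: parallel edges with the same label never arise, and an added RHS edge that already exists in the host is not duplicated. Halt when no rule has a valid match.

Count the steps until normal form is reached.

initial: |V|=7 |E|=5  E = 1-p->1 2-p->3 2-q->3 3-q->2 6-p->3
step 1: apply R0 at {0↦4, 1↦5, 2↦6, 3↦3}  → |V|=4 |E|=4  E = 1-p->1 2-p->3 2-q->3 3-q->2
step 2: apply R2 at {0↦2, 1↦3}  → |V|=3 |E|=1  E = 1-p->1
normal form: no rule applies after step 2

Answer: 2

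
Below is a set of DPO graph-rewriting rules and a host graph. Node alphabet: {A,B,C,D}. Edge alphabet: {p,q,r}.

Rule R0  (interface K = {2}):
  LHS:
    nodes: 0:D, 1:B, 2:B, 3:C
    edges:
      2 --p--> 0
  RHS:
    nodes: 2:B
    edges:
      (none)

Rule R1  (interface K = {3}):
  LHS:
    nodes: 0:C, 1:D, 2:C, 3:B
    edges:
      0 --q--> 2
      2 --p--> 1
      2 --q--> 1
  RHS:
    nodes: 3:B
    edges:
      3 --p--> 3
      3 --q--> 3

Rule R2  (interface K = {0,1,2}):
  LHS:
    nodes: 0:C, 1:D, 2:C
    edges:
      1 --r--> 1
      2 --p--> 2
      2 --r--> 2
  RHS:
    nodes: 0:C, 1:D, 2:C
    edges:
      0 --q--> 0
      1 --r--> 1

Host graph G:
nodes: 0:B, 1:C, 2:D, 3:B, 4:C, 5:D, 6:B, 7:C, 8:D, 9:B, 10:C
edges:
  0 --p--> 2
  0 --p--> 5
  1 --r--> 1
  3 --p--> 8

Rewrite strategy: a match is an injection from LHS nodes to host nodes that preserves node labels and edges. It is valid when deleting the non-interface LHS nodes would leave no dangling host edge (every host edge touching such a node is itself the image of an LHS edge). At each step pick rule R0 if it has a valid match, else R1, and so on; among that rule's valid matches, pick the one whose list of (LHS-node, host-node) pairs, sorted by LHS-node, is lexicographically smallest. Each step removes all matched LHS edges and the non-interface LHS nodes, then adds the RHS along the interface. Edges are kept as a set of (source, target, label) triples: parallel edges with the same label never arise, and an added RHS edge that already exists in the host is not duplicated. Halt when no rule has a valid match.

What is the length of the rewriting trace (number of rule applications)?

Answer: 3

Steps:
[0] host  ⇒  11 nodes, 4 edges  {0-p->2 0-p->5 1-r->1 3-p->8}
[1] R0 @ {0↦2, 1↦6, 2↦0, 3↦4}  ⇒  8 nodes, 3 edges  {0-p->5 1-r->1 3-p->8}
[2] R0 @ {0↦5, 1↦9, 2↦0, 3↦7}  ⇒  5 nodes, 2 edges  {1-r->1 3-p->8}
[3] R0 @ {0↦8, 1↦0, 2↦3, 3↦10}  ⇒  2 nodes, 1 edges  {1-r->1}
halt: no rule applies after step 3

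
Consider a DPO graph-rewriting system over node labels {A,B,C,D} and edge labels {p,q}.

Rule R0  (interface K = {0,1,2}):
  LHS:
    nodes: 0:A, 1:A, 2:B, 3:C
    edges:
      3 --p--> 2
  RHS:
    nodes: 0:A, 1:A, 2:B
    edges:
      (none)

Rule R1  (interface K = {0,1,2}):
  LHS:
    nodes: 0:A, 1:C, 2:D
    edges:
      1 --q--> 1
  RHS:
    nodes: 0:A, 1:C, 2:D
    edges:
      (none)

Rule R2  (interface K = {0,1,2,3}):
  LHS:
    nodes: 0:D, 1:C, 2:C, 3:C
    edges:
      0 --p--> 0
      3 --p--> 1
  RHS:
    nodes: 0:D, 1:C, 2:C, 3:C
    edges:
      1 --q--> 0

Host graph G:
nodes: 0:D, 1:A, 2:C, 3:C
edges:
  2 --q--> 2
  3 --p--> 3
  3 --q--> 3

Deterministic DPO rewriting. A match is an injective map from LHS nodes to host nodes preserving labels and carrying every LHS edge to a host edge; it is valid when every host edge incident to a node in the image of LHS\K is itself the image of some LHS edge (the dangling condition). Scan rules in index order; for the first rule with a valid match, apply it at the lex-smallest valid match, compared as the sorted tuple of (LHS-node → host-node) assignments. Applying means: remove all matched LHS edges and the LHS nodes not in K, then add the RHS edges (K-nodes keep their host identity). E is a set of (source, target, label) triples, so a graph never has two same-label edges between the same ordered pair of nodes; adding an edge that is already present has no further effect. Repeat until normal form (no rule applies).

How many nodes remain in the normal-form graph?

[0] host  ⇒  4 nodes, 3 edges  {2-q->2 3-p->3 3-q->3}
[1] R1 @ {0↦1, 1↦2, 2↦0}  ⇒  4 nodes, 2 edges  {3-p->3 3-q->3}
[2] R1 @ {0↦1, 1↦3, 2↦0}  ⇒  4 nodes, 1 edges  {3-p->3}
normal form: no rule applies after step 2
NF nodes: {0:D, 1:A, 2:C, 3:C}

Answer: 4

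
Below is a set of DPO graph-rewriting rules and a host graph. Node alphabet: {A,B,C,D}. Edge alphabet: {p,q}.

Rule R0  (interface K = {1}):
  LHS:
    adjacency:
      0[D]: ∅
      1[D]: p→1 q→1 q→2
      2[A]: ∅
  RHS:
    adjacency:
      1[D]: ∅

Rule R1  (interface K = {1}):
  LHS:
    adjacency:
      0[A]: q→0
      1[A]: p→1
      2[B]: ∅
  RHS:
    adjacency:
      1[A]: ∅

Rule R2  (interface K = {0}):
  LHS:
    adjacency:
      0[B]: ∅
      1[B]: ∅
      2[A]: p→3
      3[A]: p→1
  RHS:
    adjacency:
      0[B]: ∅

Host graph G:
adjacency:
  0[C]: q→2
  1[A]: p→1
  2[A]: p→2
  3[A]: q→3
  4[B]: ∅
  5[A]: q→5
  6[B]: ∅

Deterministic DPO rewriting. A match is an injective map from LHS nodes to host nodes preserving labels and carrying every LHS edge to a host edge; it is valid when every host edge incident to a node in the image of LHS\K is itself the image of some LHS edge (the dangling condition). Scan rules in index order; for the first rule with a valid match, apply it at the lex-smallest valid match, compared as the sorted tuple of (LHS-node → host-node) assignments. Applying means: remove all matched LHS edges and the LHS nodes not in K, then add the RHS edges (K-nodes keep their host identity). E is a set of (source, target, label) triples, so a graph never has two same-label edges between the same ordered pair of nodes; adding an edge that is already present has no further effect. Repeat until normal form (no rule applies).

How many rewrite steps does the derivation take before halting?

[0] host  ⇒  7 nodes, 5 edges  {0-q->2 1-p->1 2-p->2 3-q->3 5-q->5}
[1] R1 @ {0↦3, 1↦1, 2↦4}  ⇒  5 nodes, 3 edges  {0-q->2 2-p->2 5-q->5}
[2] R1 @ {0↦5, 1↦2, 2↦6}  ⇒  3 nodes, 1 edges  {0-q->2}
normal form: no rule applies after step 2

Answer: 2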